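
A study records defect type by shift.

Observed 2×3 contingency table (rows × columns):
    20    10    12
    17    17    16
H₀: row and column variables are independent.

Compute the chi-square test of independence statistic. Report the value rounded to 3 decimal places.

Row totals [42, 50], col totals [37, 27, 28], n=92
χ² = (20−16.89)²/16.89 + (10−12.33)²/12.33 + (12−12.78)²/12.78 + (17−20.11)²/20.11 + (17−14.67)²/14.67 + (16−15.22)²/15.22 = 1.9486
df = 2

test statistic = 1.949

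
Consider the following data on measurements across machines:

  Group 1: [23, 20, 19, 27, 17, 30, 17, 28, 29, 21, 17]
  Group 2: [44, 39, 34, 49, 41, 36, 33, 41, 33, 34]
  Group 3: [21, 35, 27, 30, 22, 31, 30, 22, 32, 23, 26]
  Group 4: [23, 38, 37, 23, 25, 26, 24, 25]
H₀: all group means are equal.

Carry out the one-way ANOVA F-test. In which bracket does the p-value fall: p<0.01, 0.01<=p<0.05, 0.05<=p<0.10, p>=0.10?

p-value bracket: p<0.01

Group means [22.55, 38.40, 27.18, 27.62], grand mean 28.800
SSB = Σnᵢ(x̄ᵢ−x̄)² = 1391.761; SSW = ΣΣ(x−x̄ᵢ)² = 1014.639
MSB = 1391.761/3 = 463.9205; MSW = 1014.639/36 = 28.1844
F = MSB/MSW = 16.4602
df = (3, 36)
p-value (upper-tail) = 0.00000
→ bracket: p<0.01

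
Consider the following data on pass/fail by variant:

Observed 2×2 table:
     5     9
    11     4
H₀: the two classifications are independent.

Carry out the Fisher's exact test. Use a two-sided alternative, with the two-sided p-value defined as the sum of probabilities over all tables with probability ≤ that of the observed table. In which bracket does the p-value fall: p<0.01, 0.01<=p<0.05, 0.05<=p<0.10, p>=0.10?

p-value bracket: 0.05<=p<0.10

Margins: r₁=14, r₂=15, c₁=16, c₂=13, n=29
p_obs = C(14,5)·C(15,11)/C(29,16); sum pmf over tables with pmf ≤ p_obs
p-value (two-sided) = 0.06560
→ bracket: 0.05<=p<0.10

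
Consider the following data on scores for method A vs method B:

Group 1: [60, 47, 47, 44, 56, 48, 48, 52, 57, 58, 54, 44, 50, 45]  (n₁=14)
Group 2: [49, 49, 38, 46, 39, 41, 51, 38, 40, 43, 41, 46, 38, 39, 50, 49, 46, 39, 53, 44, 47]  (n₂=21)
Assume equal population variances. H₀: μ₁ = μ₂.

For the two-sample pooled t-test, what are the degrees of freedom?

degrees of freedom = 33

df = n₁ + n₂ − 2 = 14 + 21 − 2 = 33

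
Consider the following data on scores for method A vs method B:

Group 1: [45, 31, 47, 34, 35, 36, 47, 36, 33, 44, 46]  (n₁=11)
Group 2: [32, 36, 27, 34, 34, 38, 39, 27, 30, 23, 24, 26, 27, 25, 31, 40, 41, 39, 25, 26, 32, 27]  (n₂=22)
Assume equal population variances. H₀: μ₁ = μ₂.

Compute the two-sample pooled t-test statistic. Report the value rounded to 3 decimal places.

test statistic = 3.827

x̄₁=39.455, s₁=6.283, n₁=11
x̄₂=31.045, s₂=5.786, n₂=22
s_p² = [10·6.283² + 21·5.786²]/31 = 35.4091
SE = √(s_p²·(1/11+1/22)) = 2.1974
t = (39.455−31.045)/2.1974 = 3.8269
df = 31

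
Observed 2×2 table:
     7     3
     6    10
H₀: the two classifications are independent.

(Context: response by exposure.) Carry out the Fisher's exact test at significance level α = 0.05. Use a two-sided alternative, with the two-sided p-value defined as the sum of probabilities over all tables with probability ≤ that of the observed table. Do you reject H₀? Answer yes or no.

Margins: r₁=10, r₂=16, c₁=13, c₂=13, n=26
p_obs = C(10,7)·C(16,6)/C(26,13); sum pmf over tables with pmf ≤ p_obs
p-value (two-sided) = 0.22619
At α=0.05: p ≥ α → fail to reject H₀

reject H₀: no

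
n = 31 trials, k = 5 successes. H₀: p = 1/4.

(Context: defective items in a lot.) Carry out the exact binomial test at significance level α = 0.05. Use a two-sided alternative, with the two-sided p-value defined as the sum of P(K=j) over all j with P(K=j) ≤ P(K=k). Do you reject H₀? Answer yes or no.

Exact binomial: n=31, k=5, p₀=1/4=0.2500
P(X=j) = C(n,j)·p₀^j·(1−p₀)^(n−j); p = Σ P(X=j) over j with P(X=j) ≤ P(X=5)
p-value (two-sided) = 0.30486
At α=0.05: p ≥ α → fail to reject H₀

reject H₀: no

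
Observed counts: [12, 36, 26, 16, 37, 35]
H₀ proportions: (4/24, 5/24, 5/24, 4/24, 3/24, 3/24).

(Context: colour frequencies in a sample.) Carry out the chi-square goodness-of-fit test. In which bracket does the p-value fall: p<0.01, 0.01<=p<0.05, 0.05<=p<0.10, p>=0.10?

n = 162; E_i = n·p_i = [27.00, 33.75, 33.75, 27.00, 20.25, 20.25]
χ² = (12−27.00)²/27.00 + (36−33.75)²/33.75 + (26−33.75)²/33.75 + (16−27.00)²/27.00 + (37−20.25)²/20.25 + (35−20.25)²/20.25 = 39.3432
df = 5
p-value (upper-tail) = 0.00000
→ bracket: p<0.01

p-value bracket: p<0.01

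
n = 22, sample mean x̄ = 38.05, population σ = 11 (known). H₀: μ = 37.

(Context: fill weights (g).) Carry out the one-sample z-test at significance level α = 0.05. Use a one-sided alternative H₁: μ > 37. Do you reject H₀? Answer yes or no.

reject H₀: no

SE = σ/√n = 11/√22 = 2.3452
z = (x̄−μ₀)/SE = (38.05−37)/2.3452 = 0.4477
p-value (one-sided, H₁ greater) = 0.32718
At α=0.05: p ≥ α → fail to reject H₀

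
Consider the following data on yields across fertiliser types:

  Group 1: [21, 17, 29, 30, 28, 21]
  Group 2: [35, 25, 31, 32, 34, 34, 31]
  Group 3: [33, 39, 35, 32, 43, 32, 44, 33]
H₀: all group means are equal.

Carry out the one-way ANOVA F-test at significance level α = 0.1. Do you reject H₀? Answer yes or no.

Group means [24.33, 31.71, 36.38], grand mean 31.381
SSB = Σnᵢ(x̄ᵢ−x̄)² = 498.315; SSW = ΣΣ(x−x̄ᵢ)² = 382.637
MSB = 498.315/2 = 249.1577; MSW = 382.637/18 = 21.2576
F = MSB/MSW = 11.7209
df = (2, 18)
p-value (upper-tail) = 0.00055
At α=0.1: p < α → reject H₀

reject H₀: yes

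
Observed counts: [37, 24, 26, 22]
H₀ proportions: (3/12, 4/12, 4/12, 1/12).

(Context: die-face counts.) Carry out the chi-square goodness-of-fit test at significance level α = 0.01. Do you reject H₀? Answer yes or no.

n = 109; E_i = n·p_i = [27.25, 36.33, 36.33, 9.08]
χ² = (37−27.25)²/27.25 + (24−36.33)²/36.33 + (26−36.33)²/36.33 + (22−9.08)²/9.08 = 28.9817
df = 3
p-value (upper-tail) = 0.00000
At α=0.01: p < α → reject H₀

reject H₀: yes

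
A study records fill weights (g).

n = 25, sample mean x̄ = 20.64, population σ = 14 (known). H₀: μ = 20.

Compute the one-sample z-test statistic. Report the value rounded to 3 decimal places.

SE = σ/√n = 14/√25 = 2.8000
z = (x̄−μ₀)/SE = (20.64−20)/2.8000 = 0.2286

test statistic = 0.229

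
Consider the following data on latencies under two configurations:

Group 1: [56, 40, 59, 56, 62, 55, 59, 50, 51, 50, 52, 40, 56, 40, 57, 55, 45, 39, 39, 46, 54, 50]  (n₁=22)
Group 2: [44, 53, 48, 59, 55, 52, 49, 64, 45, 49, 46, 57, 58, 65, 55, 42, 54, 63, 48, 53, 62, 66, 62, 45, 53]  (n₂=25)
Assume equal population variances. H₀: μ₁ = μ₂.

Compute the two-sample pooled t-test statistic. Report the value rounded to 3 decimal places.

x̄₁=50.500, s₁=7.275, n₁=22
x̄₂=53.880, s₂=7.143, n₂=25
s_p² = [21·7.275² + 24·7.143²]/45 = 51.9142
SE = √(s_p²·(1/22+1/25)) = 2.1063
t = (50.500−53.880)/2.1063 = -1.6047
df = 45

test statistic = -1.605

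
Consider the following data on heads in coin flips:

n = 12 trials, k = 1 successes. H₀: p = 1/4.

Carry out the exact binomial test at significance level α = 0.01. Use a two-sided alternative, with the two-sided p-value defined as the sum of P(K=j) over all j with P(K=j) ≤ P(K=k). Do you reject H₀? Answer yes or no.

Exact binomial: n=12, k=1, p₀=1/4=0.2500
P(X=j) = C(n,j)·p₀^j·(1−p₀)^(n−j); p = Σ P(X=j) over j with P(X=j) ≤ P(X=1)
p-value (two-sided) = 0.31603
At α=0.01: p ≥ α → fail to reject H₀

reject H₀: no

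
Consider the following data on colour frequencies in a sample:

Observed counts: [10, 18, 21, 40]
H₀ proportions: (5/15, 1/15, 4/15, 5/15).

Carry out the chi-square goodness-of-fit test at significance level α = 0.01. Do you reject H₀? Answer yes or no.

n = 89; E_i = n·p_i = [29.67, 5.93, 23.73, 29.67]
χ² = (10−29.67)²/29.67 + (18−5.93)²/5.93 + (21−23.73)²/23.73 + (40−29.67)²/29.67 = 41.4916
df = 3
p-value (upper-tail) = 0.00000
At α=0.01: p < α → reject H₀

reject H₀: yes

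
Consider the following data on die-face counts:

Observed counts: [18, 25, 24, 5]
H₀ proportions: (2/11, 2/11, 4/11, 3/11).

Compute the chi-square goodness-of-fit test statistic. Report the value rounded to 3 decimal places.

n = 72; E_i = n·p_i = [13.09, 13.09, 26.18, 19.64]
χ² = (18−13.09)²/13.09 + (25−13.09)²/13.09 + (24−26.18)²/26.18 + (5−19.64)²/19.64 = 23.7662
df = 3

test statistic = 23.766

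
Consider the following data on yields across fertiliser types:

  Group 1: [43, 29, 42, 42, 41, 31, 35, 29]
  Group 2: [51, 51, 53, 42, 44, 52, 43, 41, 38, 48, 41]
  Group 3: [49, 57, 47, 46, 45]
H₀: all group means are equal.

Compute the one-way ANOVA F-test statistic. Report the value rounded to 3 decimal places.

test statistic = 9.658

Group means [36.50, 45.82, 48.80], grand mean 43.333
SSB = Σnᵢ(x̄ᵢ−x̄)² = 590.897; SSW = ΣΣ(x−x̄ᵢ)² = 642.436
MSB = 590.897/2 = 295.4485; MSW = 642.436/21 = 30.5922
F = MSB/MSW = 9.6576
df = (2, 21)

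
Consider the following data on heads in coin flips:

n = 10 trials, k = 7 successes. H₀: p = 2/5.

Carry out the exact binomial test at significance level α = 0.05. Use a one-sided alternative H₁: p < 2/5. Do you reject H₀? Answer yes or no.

reject H₀: no

Exact binomial: n=10, k=7, p₀=2/5=0.4000
P(X≤7) from Σ C(n,i)·p₀^i·(1−p₀)^(n−i)
p-value (one-sided, H₁ less) = 0.98771
At α=0.05: p ≥ α → fail to reject H₀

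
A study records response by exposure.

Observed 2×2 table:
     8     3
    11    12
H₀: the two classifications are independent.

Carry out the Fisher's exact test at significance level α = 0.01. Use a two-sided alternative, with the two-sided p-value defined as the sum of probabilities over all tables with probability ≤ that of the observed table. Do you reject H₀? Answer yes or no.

Margins: r₁=11, r₂=23, c₁=19, c₂=15, n=34
p_obs = C(11,8)·C(23,11)/C(34,19); sum pmf over tables with pmf ≤ p_obs
p-value (two-sided) = 0.27138
At α=0.01: p ≥ α → fail to reject H₀

reject H₀: no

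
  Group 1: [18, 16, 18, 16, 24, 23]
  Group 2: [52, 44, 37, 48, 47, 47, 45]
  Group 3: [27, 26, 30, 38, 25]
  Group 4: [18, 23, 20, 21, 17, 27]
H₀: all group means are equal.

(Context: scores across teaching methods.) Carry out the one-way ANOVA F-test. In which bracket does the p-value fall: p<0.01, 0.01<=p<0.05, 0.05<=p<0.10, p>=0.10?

p-value bracket: p<0.01

Group means [19.17, 45.71, 29.20, 21.00], grand mean 29.458
SSB = Σnᵢ(x̄ᵢ−x̄)² = 2914.896; SSW = ΣΣ(x−x̄ᵢ)² = 365.062
MSB = 2914.896/3 = 971.6321; MSW = 365.062/20 = 18.2531
F = MSB/MSW = 53.2311
df = (3, 20)
p-value (upper-tail) = 0.00000
→ bracket: p<0.01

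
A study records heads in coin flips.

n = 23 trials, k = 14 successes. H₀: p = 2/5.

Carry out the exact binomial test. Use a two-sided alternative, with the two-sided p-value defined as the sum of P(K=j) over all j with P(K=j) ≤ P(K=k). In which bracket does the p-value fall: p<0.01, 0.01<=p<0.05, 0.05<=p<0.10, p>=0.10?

p-value bracket: 0.05<=p<0.10

Exact binomial: n=23, k=14, p₀=2/5=0.4000
P(X=j) = C(n,j)·p₀^j·(1−p₀)^(n−j); p = Σ P(X=j) over j with P(X=j) ≤ P(X=14)
p-value (two-sided) = 0.05390
→ bracket: 0.05<=p<0.10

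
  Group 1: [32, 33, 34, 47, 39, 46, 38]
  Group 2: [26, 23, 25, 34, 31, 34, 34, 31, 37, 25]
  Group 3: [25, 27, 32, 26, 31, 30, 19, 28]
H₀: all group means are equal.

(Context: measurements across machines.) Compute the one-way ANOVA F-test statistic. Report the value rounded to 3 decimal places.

Group means [38.43, 30.00, 27.25], grand mean 31.480
SSB = Σnᵢ(x̄ᵢ−x̄)² = 503.026; SSW = ΣΣ(x−x̄ᵢ)² = 555.214
MSB = 503.026/2 = 251.5129; MSW = 555.214/22 = 25.2370
F = MSB/MSW = 9.9660
df = (2, 22)

test statistic = 9.966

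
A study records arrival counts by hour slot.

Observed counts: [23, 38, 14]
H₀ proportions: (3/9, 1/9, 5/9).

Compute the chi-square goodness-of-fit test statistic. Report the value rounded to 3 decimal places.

n = 75; E_i = n·p_i = [25.00, 8.33, 41.67]
χ² = (23−25.00)²/25.00 + (38−8.33)²/8.33 + (14−41.67)²/41.67 = 124.1440
df = 2

test statistic = 124.144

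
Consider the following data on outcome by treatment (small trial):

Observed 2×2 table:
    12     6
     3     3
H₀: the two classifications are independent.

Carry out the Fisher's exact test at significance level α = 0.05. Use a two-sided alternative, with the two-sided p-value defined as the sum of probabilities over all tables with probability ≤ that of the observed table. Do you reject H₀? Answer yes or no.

reject H₀: no

Margins: r₁=18, r₂=6, c₁=15, c₂=9, n=24
p_obs = C(18,12)·C(6,3)/C(24,15); sum pmf over tables with pmf ≤ p_obs
p-value (two-sided) = 0.63491
At α=0.05: p ≥ α → fail to reject H₀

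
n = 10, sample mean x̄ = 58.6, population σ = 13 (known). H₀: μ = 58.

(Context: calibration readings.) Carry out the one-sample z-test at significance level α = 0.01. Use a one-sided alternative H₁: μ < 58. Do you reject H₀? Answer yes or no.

reject H₀: no

SE = σ/√n = 13/√10 = 4.1110
z = (x̄−μ₀)/SE = (58.6−58)/4.1110 = 0.1460
p-value (one-sided, H₁ less) = 0.55802
At α=0.01: p ≥ α → fail to reject H₀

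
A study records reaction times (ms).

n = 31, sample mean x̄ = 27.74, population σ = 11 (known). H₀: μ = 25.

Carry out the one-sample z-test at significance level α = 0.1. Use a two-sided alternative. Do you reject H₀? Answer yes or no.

SE = σ/√n = 11/√31 = 1.9757
z = (x̄−μ₀)/SE = (27.74−25)/1.9757 = 1.3869
p-value (two-sided) = 0.16548
At α=0.1: p ≥ α → fail to reject H₀

reject H₀: no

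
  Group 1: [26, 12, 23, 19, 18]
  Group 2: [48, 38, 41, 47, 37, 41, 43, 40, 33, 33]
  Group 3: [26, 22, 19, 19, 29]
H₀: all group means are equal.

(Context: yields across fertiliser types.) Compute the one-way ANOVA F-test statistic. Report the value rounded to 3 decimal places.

Group means [19.60, 40.10, 23.00], grand mean 30.700
SSB = Σnᵢ(x̄ᵢ−x̄)² = 1796.100; SSW = ΣΣ(x−x̄ᵢ)² = 426.100
MSB = 1796.100/2 = 898.0500; MSW = 426.100/17 = 25.0647
F = MSB/MSW = 35.8293
df = (2, 17)

test statistic = 35.829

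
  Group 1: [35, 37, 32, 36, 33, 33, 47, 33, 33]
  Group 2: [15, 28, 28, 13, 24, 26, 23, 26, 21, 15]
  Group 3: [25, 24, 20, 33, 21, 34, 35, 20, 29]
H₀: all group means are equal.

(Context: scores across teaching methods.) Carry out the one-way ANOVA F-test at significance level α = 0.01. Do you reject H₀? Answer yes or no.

reject H₀: yes

Group means [35.44, 21.90, 26.78], grand mean 27.821
SSB = Σnᵢ(x̄ᵢ−x̄)² = 883.429; SSW = ΣΣ(x−x̄ᵢ)² = 760.678
MSB = 883.429/2 = 441.7147; MSW = 760.678/25 = 30.4271
F = MSB/MSW = 14.5171
df = (2, 25)
p-value (upper-tail) = 0.00007
At α=0.01: p < α → reject H₀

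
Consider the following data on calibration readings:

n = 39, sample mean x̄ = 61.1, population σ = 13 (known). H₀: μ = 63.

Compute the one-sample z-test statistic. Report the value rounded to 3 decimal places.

SE = σ/√n = 13/√39 = 2.0817
z = (x̄−μ₀)/SE = (61.1−63)/2.0817 = -0.9127

test statistic = -0.913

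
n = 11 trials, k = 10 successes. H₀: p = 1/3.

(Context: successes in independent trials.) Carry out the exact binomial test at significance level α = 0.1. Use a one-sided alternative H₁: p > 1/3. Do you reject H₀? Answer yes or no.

Exact binomial: n=11, k=10, p₀=1/3=0.3333
P(X≥10) from Σ C(n,i)·p₀^i·(1−p₀)^(n−i)
p-value (one-sided, H₁ greater) = 0.00013
At α=0.1: p < α → reject H₀

reject H₀: yes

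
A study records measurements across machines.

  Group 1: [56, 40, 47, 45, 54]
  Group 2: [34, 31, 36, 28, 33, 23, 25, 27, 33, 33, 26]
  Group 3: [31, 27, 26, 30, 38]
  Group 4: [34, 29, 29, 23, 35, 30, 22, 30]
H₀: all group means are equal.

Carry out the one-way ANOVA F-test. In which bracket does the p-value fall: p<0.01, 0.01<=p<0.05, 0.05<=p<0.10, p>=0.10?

Group means [48.40, 29.91, 30.40, 29.00], grand mean 32.931
SSB = Σnᵢ(x̄ᵢ−x̄)² = 1452.553; SSW = ΣΣ(x−x̄ᵢ)² = 593.309
MSB = 1452.553/3 = 484.1843; MSW = 593.309/25 = 23.7324
F = MSB/MSW = 20.4019
df = (3, 25)
p-value (upper-tail) = 0.00000
→ bracket: p<0.01

p-value bracket: p<0.01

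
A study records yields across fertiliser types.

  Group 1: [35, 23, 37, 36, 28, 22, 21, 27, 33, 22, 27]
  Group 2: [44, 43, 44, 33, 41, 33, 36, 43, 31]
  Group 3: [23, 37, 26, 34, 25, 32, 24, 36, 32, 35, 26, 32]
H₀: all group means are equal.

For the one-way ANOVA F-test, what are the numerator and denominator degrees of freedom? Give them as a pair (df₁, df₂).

k = 3 groups, N = 32 total
df = (k−1, N−k) = (3−1, 32−3) = (2, 29)

degrees of freedom = [2, 29]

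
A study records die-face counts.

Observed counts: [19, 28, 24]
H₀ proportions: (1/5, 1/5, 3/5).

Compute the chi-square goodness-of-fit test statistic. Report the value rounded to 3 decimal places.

test statistic = 23.155

n = 71; E_i = n·p_i = [14.20, 14.20, 42.60]
χ² = (19−14.20)²/14.20 + (28−14.20)²/14.20 + (24−42.60)²/42.60 = 23.1549
df = 2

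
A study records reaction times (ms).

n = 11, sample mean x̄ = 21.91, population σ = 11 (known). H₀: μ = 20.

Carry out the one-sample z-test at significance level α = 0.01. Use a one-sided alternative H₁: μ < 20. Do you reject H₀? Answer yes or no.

reject H₀: no

SE = σ/√n = 11/√11 = 3.3166
z = (x̄−μ₀)/SE = (21.91−20)/3.3166 = 0.5759
p-value (one-sided, H₁ less) = 0.71765
At α=0.01: p ≥ α → fail to reject H₀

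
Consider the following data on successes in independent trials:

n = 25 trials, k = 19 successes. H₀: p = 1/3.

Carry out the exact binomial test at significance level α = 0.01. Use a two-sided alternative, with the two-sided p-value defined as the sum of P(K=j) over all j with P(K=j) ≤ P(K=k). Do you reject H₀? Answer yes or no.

reject H₀: yes

Exact binomial: n=25, k=19, p₀=1/3=0.3333
P(X=j) = C(n,j)·p₀^j·(1−p₀)^(n−j); p = Σ P(X=j) over j with P(X=j) ≤ P(X=19)
p-value (two-sided) = 0.00002
At α=0.01: p < α → reject H₀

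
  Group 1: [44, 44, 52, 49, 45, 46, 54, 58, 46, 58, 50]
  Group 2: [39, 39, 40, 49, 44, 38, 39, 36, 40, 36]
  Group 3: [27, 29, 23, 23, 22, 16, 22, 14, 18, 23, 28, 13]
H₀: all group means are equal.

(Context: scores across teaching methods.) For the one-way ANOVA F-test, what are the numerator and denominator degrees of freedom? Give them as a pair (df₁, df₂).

degrees of freedom = [2, 30]

k = 3 groups, N = 33 total
df = (k−1, N−k) = (3−1, 33−3) = (2, 30)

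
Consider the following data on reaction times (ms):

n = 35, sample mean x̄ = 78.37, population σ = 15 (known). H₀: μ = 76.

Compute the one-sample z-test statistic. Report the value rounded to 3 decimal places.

test statistic = 0.935

SE = σ/√n = 15/√35 = 2.5355
z = (x̄−μ₀)/SE = (78.37−76)/2.5355 = 0.9347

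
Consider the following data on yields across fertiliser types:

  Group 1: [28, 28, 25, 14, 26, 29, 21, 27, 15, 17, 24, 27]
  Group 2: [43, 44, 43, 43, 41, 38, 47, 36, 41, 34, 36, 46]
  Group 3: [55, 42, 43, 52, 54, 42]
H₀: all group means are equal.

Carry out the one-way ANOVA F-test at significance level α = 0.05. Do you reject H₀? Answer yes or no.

reject H₀: yes

Group means [23.42, 41.00, 48.00], grand mean 35.367
SSB = Σnᵢ(x̄ᵢ−x̄)² = 3052.050; SSW = ΣΣ(x−x̄ᵢ)² = 702.917
MSB = 3052.050/2 = 1526.0250; MSW = 702.917/27 = 26.0340
F = MSB/MSW = 58.6167
df = (2, 27)
p-value (upper-tail) = 0.00000
At α=0.05: p < α → reject H₀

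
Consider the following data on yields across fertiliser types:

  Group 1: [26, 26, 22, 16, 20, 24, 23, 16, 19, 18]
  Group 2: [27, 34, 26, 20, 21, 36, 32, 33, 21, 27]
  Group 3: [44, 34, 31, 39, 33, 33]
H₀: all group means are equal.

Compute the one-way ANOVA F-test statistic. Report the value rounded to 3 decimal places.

test statistic = 16.885

Group means [21.00, 27.70, 35.67], grand mean 26.962
SSB = Σnᵢ(x̄ᵢ−x̄)² = 815.528; SSW = ΣΣ(x−x̄ᵢ)² = 555.433
MSB = 815.528/2 = 407.7641; MSW = 555.433/23 = 24.1493
F = MSB/MSW = 16.8851
df = (2, 23)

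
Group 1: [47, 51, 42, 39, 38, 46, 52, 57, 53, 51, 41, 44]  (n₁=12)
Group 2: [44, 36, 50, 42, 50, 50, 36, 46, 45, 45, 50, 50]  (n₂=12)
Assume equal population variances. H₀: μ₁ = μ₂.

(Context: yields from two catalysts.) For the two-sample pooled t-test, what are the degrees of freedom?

df = n₁ + n₂ − 2 = 12 + 12 − 2 = 22

degrees of freedom = 22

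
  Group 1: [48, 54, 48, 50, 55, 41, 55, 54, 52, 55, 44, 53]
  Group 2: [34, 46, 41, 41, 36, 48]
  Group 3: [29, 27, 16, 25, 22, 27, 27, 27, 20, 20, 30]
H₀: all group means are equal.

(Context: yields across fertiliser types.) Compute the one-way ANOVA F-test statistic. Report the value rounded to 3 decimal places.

Group means [50.75, 41.00, 24.55], grand mean 38.793
SSB = Σnᵢ(x̄ᵢ−x̄)² = 3977.781; SSW = ΣΣ(x−x̄ᵢ)² = 580.977
MSB = 3977.781/2 = 1988.8907; MSW = 580.977/26 = 22.3453
F = MSB/MSW = 89.0072
df = (2, 26)

test statistic = 89.007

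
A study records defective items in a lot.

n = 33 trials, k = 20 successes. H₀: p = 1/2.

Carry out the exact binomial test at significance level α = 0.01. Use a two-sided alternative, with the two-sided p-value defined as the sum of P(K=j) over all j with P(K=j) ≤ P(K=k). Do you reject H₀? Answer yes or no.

reject H₀: no

Exact binomial: n=33, k=20, p₀=1/2=0.5000
P(X=j) = C(n,j)·p₀^j·(1−p₀)^(n−j); p = Σ P(X=j) over j with P(X=j) ≤ P(X=20)
p-value (two-sided) = 0.29621
At α=0.01: p ≥ α → fail to reject H₀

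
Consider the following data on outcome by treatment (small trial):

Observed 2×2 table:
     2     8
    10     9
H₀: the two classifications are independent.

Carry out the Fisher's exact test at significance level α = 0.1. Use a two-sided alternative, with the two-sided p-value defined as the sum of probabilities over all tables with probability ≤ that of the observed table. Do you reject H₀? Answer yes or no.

reject H₀: no

Margins: r₁=10, r₂=19, c₁=12, c₂=17, n=29
p_obs = C(10,2)·C(19,10)/C(29,12); sum pmf over tables with pmf ≤ p_obs
p-value (two-sided) = 0.12608
At α=0.1: p ≥ α → fail to reject H₀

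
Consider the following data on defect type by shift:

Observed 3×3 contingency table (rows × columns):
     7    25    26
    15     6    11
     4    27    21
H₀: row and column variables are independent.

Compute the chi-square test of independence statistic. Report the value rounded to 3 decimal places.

test statistic = 24.711

Row totals [58, 32, 52], col totals [26, 58, 58], n=142
χ² = (7−10.62)²/10.62 + (25−23.69)²/23.69 + (26−23.69)²/23.69 + (15−5.86)²/5.86 + (6−13.07)²/13.07 + (11−13.07)²/13.07 + (4−9.52)²/9.52 + (27−21.24)²/21.24 + (21−21.24)²/21.24 = 24.7114
df = 4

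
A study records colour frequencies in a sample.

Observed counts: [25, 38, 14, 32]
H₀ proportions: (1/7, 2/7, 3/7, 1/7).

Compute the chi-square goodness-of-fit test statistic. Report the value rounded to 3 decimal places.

n = 109; E_i = n·p_i = [15.57, 31.14, 46.71, 15.57]
χ² = (25−15.57)²/15.57 + (38−31.14)²/31.14 + (14−46.71)²/46.71 + (32−15.57)²/15.57 = 47.4618
df = 3

test statistic = 47.462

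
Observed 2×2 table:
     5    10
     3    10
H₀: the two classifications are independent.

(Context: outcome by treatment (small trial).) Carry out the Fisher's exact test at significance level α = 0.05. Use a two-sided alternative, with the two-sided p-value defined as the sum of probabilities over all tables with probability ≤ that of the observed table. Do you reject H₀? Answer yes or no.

reject H₀: no

Margins: r₁=15, r₂=13, c₁=8, c₂=20, n=28
p_obs = C(15,5)·C(13,3)/C(28,8); sum pmf over tables with pmf ≤ p_obs
p-value (two-sided) = 0.68599
At α=0.05: p ≥ α → fail to reject H₀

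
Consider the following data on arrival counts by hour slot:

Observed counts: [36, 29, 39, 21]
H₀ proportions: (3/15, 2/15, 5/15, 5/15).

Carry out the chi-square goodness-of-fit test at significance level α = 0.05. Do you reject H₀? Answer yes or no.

n = 125; E_i = n·p_i = [25.00, 16.67, 41.67, 41.67]
χ² = (36−25.00)²/25.00 + (29−16.67)²/16.67 + (39−41.67)²/41.67 + (21−41.67)²/41.67 = 24.3880
df = 3
p-value (upper-tail) = 0.00002
At α=0.05: p < α → reject H₀

reject H₀: yes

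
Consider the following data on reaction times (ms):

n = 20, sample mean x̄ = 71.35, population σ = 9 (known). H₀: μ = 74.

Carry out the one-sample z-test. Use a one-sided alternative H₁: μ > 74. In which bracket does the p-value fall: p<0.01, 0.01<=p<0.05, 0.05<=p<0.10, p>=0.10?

p-value bracket: p>=0.10

SE = σ/√n = 9/√20 = 2.0125
z = (x̄−μ₀)/SE = (71.35−74)/2.0125 = -1.3168
p-value (one-sided, H₁ greater) = 0.90605
→ bracket: p>=0.10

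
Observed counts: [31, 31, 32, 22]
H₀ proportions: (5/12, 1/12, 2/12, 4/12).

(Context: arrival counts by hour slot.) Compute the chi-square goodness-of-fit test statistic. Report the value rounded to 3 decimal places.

n = 116; E_i = n·p_i = [48.33, 9.67, 19.33, 38.67]
χ² = (31−48.33)²/48.33 + (31−9.67)²/9.67 + (32−19.33)²/19.33 + (22−38.67)²/38.67 = 68.7793
df = 3

test statistic = 68.779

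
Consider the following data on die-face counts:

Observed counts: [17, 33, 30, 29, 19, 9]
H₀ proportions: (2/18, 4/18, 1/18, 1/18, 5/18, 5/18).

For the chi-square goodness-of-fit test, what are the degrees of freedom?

df = k − 1 = 6 − 1 = 5

degrees of freedom = 5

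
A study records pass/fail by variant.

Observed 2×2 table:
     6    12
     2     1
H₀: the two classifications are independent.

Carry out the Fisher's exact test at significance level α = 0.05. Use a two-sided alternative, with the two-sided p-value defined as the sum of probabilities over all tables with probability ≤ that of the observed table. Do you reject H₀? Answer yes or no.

reject H₀: no

Margins: r₁=18, r₂=3, c₁=8, c₂=13, n=21
p_obs = C(18,6)·C(3,2)/C(21,8); sum pmf over tables with pmf ≤ p_obs
p-value (two-sided) = 0.53083
At α=0.05: p ≥ α → fail to reject H₀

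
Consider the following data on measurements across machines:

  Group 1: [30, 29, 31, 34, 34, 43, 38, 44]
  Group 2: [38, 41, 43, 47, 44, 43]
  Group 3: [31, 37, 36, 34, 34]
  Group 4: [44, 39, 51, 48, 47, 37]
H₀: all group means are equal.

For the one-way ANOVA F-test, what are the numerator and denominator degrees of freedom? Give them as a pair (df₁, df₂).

k = 4 groups, N = 25 total
df = (k−1, N−k) = (4−1, 25−4) = (3, 21)

degrees of freedom = [3, 21]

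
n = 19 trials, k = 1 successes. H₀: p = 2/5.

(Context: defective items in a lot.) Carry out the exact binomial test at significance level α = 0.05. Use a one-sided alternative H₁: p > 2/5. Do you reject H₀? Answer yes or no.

Exact binomial: n=19, k=1, p₀=2/5=0.4000
P(X≥1) from Σ C(n,i)·p₀^i·(1−p₀)^(n−i)
p-value (one-sided, H₁ greater) = 0.99994
At α=0.05: p ≥ α → fail to reject H₀

reject H₀: no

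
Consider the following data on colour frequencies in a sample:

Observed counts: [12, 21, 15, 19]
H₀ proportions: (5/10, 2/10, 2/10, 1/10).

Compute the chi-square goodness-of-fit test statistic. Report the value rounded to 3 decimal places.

n = 67; E_i = n·p_i = [33.50, 13.40, 13.40, 6.70]
χ² = (12−33.50)²/33.50 + (21−13.40)²/13.40 + (15−13.40)²/13.40 + (19−6.70)²/6.70 = 40.8806
df = 3

test statistic = 40.881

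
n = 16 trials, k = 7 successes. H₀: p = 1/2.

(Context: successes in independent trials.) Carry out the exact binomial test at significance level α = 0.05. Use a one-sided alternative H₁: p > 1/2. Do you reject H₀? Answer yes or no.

Exact binomial: n=16, k=7, p₀=1/2=0.5000
P(X≥7) from Σ C(n,i)·p₀^i·(1−p₀)^(n−i)
p-value (one-sided, H₁ greater) = 0.77275
At α=0.05: p ≥ α → fail to reject H₀

reject H₀: no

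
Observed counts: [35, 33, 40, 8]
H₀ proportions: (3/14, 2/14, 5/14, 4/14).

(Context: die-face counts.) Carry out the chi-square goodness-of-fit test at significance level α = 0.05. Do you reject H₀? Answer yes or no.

reject H₀: yes

n = 116; E_i = n·p_i = [24.86, 16.57, 41.43, 33.14]
χ² = (35−24.86)²/24.86 + (33−16.57)²/16.57 + (40−41.43)²/41.43 + (8−33.14)²/33.14 = 39.5489
df = 3
p-value (upper-tail) = 0.00000
At α=0.05: p < α → reject H₀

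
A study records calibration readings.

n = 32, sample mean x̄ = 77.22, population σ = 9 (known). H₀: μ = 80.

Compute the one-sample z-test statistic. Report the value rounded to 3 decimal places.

test statistic = -1.747

SE = σ/√n = 9/√32 = 1.5910
z = (x̄−μ₀)/SE = (77.22−80)/1.5910 = -1.7473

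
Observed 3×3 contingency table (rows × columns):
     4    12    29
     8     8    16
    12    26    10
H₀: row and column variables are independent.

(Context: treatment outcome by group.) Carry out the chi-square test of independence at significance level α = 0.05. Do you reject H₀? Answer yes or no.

Row totals [45, 32, 48], col totals [24, 46, 55], n=125
χ² = (4−8.64)²/8.64 + (12−16.56)²/16.56 + (29−19.80)²/19.80 + (8−6.14)²/6.14 + (8−11.78)²/11.78 + (16−14.08)²/14.08 + (12−9.22)²/9.22 + (26−17.66)²/17.66 + (10−21.12)²/21.12 = 20.6853
df = 4
p-value (upper-tail) = 0.00037
At α=0.05: p < α → reject H₀

reject H₀: yes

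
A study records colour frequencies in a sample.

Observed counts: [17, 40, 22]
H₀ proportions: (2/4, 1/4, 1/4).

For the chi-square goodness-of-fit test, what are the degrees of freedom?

degrees of freedom = 2

df = k − 1 = 3 − 1 = 2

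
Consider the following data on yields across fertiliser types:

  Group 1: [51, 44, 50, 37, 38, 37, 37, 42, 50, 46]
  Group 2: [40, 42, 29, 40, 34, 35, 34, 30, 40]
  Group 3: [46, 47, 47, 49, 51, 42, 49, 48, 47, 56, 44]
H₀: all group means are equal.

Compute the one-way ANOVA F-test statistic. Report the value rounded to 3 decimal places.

Group means [43.20, 36.00, 47.82], grand mean 42.733
SSB = Σnᵢ(x̄ᵢ−x̄)² = 694.630; SSW = ΣΣ(x−x̄ᵢ)² = 617.236
MSB = 694.630/2 = 347.3152; MSW = 617.236/27 = 22.8606
F = MSB/MSW = 15.1927
df = (2, 27)

test statistic = 15.193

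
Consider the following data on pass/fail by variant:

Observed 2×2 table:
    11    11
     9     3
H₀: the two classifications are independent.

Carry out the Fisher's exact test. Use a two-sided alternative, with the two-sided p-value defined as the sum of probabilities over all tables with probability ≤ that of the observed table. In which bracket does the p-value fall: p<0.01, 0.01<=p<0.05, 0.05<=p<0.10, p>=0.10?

Margins: r₁=22, r₂=12, c₁=20, c₂=14, n=34
p_obs = C(22,11)·C(12,9)/C(34,20); sum pmf over tables with pmf ≤ p_obs
p-value (two-sided) = 0.27476
→ bracket: p>=0.10

p-value bracket: p>=0.10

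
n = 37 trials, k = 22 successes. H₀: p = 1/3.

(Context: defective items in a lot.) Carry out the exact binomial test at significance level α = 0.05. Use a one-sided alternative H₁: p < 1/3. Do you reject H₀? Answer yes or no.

reject H₀: no

Exact binomial: n=37, k=22, p₀=1/3=0.3333
P(X≤22) from Σ C(n,i)·p₀^i·(1−p₀)^(n−i)
p-value (one-sided, H₁ less) = 0.99969
At α=0.05: p ≥ α → fail to reject H₀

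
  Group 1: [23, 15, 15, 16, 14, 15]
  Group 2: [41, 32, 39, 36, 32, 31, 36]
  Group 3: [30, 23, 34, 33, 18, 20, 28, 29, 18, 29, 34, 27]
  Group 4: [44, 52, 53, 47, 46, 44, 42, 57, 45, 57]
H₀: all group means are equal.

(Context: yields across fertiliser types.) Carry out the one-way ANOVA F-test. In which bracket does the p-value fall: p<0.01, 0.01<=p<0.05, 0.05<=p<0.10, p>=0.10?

p-value bracket: p<0.01

Group means [16.33, 35.29, 26.92, 48.70], grand mean 33.000
SSB = Σnᵢ(x̄ᵢ−x̄)² = 4612.221; SSW = ΣΣ(x−x̄ᵢ)² = 801.779
MSB = 4612.221/3 = 1537.4071; MSW = 801.779/31 = 25.8638
F = MSB/MSW = 59.4424
df = (3, 31)
p-value (upper-tail) = 0.00000
→ bracket: p<0.01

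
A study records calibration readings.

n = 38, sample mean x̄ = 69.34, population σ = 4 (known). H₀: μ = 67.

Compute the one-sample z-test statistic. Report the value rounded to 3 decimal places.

test statistic = 3.606

SE = σ/√n = 4/√38 = 0.6489
z = (x̄−μ₀)/SE = (69.34−67)/0.6489 = 3.6062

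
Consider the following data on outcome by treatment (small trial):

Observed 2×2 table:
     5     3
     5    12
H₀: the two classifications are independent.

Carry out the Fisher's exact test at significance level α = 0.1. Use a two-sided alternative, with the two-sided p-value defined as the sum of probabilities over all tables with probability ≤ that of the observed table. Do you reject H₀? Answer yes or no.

reject H₀: no

Margins: r₁=8, r₂=17, c₁=10, c₂=15, n=25
p_obs = C(8,5)·C(17,5)/C(25,10); sum pmf over tables with pmf ≤ p_obs
p-value (two-sided) = 0.19355
At α=0.1: p ≥ α → fail to reject H₀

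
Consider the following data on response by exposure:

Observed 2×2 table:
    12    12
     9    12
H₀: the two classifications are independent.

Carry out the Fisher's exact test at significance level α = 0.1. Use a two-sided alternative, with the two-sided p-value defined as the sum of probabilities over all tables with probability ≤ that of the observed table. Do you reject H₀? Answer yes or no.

reject H₀: no

Margins: r₁=24, r₂=21, c₁=21, c₂=24, n=45
p_obs = C(24,12)·C(21,9)/C(45,21); sum pmf over tables with pmf ≤ p_obs
p-value (two-sided) = 0.76669
At α=0.1: p ≥ α → fail to reject H₀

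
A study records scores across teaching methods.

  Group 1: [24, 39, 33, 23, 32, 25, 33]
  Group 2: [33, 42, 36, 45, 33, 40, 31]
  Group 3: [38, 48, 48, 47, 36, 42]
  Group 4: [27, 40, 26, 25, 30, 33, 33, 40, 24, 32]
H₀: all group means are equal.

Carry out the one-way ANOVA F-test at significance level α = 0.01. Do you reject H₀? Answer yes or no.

reject H₀: yes

Group means [29.86, 37.14, 43.17, 31.00], grand mean 34.600
SSB = Σnᵢ(x̄ᵢ−x̄)² = 772.652; SSW = ΣΣ(x−x̄ᵢ)² = 818.548
MSB = 772.652/3 = 257.5508; MSW = 818.548/26 = 31.4826
F = MSB/MSW = 8.1807
df = (3, 26)
p-value (upper-tail) = 0.00053
At α=0.01: p < α → reject H₀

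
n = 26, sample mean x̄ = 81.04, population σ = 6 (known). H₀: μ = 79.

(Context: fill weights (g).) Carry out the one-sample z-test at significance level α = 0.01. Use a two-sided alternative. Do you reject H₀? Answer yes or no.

reject H₀: no

SE = σ/√n = 6/√26 = 1.1767
z = (x̄−μ₀)/SE = (81.04−79)/1.1767 = 1.7337
p-value (two-sided) = 0.08298
At α=0.01: p ≥ α → fail to reject H₀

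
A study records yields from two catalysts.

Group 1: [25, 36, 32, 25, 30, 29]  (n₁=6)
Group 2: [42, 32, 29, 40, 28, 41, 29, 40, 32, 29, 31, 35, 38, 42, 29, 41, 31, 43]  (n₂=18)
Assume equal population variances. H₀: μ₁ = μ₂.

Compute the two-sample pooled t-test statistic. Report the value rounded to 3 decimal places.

x̄₁=29.500, s₁=4.231, n₁=6
x̄₂=35.111, s₂=5.614, n₂=18
s_p² = [5·4.231² + 17·5.614²]/22 = 28.4217
SE = √(s_p²·(1/6+1/18)) = 2.5132
t = (29.500−35.111)/2.5132 = -2.2327
df = 22

test statistic = -2.233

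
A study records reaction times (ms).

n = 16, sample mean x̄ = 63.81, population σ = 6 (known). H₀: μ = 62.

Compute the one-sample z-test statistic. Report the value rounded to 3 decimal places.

test statistic = 1.207

SE = σ/√n = 6/√16 = 1.5000
z = (x̄−μ₀)/SE = (63.81−62)/1.5000 = 1.2067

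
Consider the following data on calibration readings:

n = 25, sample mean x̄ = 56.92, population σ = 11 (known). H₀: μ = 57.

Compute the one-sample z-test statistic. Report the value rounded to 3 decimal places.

test statistic = -0.036

SE = σ/√n = 11/√25 = 2.2000
z = (x̄−μ₀)/SE = (56.92−57)/2.2000 = -0.0364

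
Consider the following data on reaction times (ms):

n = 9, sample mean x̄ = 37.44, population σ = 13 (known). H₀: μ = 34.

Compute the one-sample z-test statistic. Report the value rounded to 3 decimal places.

SE = σ/√n = 13/√9 = 4.3333
z = (x̄−μ₀)/SE = (37.44−34)/4.3333 = 0.7938

test statistic = 0.794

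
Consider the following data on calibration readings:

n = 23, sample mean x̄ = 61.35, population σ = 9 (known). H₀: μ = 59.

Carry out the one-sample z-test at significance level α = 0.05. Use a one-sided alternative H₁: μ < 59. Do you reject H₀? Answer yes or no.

SE = σ/√n = 9/√23 = 1.8766
z = (x̄−μ₀)/SE = (61.35−59)/1.8766 = 1.2522
p-value (one-sided, H₁ less) = 0.89476
At α=0.05: p ≥ α → fail to reject H₀

reject H₀: no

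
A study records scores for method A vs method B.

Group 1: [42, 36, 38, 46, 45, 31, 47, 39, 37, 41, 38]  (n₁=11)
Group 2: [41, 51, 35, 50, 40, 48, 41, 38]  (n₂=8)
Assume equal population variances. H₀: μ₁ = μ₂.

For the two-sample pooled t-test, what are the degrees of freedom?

df = n₁ + n₂ − 2 = 11 + 8 − 2 = 17

degrees of freedom = 17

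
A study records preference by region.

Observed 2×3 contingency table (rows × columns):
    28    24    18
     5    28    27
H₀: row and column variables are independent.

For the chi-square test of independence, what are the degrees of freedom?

df = (r−1)(c−1) = (2−1)·(3−1) = 2

degrees of freedom = 2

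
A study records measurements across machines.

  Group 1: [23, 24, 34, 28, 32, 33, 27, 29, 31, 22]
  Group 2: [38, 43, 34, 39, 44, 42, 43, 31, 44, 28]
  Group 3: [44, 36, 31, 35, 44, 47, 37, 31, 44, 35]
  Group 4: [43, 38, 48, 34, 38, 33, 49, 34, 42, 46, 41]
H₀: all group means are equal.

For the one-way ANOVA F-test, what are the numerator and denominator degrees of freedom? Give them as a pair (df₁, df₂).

k = 4 groups, N = 41 total
df = (k−1, N−k) = (4−1, 41−4) = (3, 37)

degrees of freedom = [3, 37]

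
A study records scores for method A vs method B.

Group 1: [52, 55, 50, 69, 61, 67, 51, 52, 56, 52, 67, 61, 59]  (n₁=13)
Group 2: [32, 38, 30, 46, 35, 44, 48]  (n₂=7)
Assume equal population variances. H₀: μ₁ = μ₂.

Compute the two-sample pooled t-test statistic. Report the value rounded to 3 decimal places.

x̄₁=57.846, s₁=6.681, n₁=13
x̄₂=39.000, s₂=7.095, n₂=7
s_p² = [12·6.681² + 6·7.095²]/18 = 46.5385
SE = √(s_p²·(1/13+1/7)) = 3.1982
t = (57.846−39.000)/3.1982 = 5.8928
df = 18

test statistic = 5.893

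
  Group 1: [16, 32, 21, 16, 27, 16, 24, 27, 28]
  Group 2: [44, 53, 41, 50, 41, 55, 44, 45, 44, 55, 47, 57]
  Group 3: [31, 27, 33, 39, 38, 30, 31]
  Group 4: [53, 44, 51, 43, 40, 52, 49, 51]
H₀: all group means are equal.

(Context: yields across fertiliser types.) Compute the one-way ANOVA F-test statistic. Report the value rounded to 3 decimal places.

test statistic = 47.829

Group means [23.00, 48.00, 32.71, 47.88], grand mean 38.750
SSB = Σnᵢ(x̄ᵢ−x̄)² = 4180.446; SSW = ΣΣ(x−x̄ᵢ)² = 932.304
MSB = 4180.446/3 = 1393.4821; MSW = 932.304/32 = 29.1345
F = MSB/MSW = 47.8293
df = (3, 32)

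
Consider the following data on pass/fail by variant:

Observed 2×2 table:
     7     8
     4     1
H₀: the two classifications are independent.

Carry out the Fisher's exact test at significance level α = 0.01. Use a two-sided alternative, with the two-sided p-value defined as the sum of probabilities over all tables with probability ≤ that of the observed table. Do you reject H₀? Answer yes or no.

reject H₀: no

Margins: r₁=15, r₂=5, c₁=11, c₂=9, n=20
p_obs = C(15,7)·C(5,4)/C(20,11); sum pmf over tables with pmf ≤ p_obs
p-value (two-sided) = 0.31889
At α=0.01: p ≥ α → fail to reject H₀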